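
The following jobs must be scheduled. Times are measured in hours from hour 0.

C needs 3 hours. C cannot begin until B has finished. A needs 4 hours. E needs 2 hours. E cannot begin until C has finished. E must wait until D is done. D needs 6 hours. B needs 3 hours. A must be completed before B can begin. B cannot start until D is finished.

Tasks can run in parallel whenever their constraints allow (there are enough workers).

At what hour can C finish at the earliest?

D has no prerequisites, so it starts at hour 0 and finishes at hour 6.
Nothing blocks A, so it runs from hour 0 to hour 4.
B has to wait for A (finishes hour 4); D (finishes hour 6). The latest of these is hour 6, so B runs hour 6 to 6 + 3 = hour 9.
C cannot begin until B (finishes hour 9). It runs from hour 9 to 9 + 3 = hour 12.

12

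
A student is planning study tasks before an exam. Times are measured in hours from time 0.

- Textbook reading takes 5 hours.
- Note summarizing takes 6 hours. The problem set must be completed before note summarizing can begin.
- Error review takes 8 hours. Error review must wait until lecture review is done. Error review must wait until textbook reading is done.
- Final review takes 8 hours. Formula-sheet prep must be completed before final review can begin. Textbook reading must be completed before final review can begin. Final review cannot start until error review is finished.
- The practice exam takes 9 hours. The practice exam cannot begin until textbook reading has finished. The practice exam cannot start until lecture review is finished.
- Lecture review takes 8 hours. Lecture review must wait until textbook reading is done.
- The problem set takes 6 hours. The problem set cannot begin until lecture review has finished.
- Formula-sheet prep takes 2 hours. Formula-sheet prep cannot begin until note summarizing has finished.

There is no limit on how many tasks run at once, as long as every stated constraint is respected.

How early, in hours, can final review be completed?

35

Textbook reading can start immediately at hour 0; it finishes at hour 5.
Lecture review cannot begin until textbook reading (finishes hour 5). It runs from hour 5 to 5 + 8 = hour 13.
For error review: lecture review (finishes hour 13); textbook reading (finishes hour 5). Taking the maximum gives a start of hour 13, and it finishes at 13 + 8 = hour 21.
After lecture review (finishes hour 13), the problem set can start at hour 13 and finishes at hour 19.
Note summarizing cannot begin until the problem set (finishes hour 19). It runs from hour 19 to 19 + 6 = hour 25.
Formula-sheet prep waits on note summarizing (finishes hour 25), so it starts at hour 25 and finishes at 25 + 2 = hour 27.
Final review cannot start until formula-sheet prep (finishes hour 27); textbook reading (finishes hour 5); error review (finishes hour 21). The controlling bound is hour 27, so final review finishes at 27 + 8 = hour 35.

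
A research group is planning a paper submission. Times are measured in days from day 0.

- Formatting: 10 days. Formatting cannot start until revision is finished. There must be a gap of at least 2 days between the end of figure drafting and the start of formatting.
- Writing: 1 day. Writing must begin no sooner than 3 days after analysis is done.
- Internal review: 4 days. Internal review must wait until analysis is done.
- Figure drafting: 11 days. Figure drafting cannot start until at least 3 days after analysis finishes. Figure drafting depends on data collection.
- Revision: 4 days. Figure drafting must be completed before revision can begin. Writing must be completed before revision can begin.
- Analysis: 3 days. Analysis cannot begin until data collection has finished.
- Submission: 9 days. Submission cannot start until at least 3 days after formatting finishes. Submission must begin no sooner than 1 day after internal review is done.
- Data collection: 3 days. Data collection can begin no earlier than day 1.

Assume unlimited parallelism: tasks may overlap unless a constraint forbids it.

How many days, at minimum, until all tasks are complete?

Data collection waits on its own release at day 1, so it starts at day 1 and finishes at 1 + 3 = day 4.
Analysis waits on data collection (finishes day 4), so it starts at day 4 and finishes at 4 + 3 = day 7.
Internal review waits on analysis (finishes day 7), so it starts at day 7 and finishes at 7 + 4 = day 11.
Writing waits on analysis (finishes day 7, plus 3-day gap → day 10), so it starts at day 10 and finishes at 10 + 1 = day 11.
Figure drafting needs all of analysis (finishes day 7, plus 3-day gap → day 10); data collection (finishes day 4). That puts its earliest start at day 10; it finishes at 10 + 11 = day 21.
Revision needs all of figure drafting (finishes day 21); writing (finishes day 11). That puts its earliest start at day 21; it finishes at 21 + 4 = day 25.
For formatting: revision (finishes day 25); figure drafting (finishes day 21, plus 2-day gap → day 23). Taking the maximum gives a start of day 25, and it finishes at 25 + 10 = day 35.
For submission: formatting (finishes day 35, plus 3-day gap → day 38); internal review (finishes day 11, plus 1-day gap → day 12). Taking the maximum gives a start of day 38, and it finishes at 38 + 9 = day 47.
All tasks are finished once the last one completes. Finish times: Data collection at 4, Analysis at 7, Figure drafting at 21, Writing at 11, Internal review at 11, Revision at 25, Formatting at 35, Submission at 47. The latest is day 47.

47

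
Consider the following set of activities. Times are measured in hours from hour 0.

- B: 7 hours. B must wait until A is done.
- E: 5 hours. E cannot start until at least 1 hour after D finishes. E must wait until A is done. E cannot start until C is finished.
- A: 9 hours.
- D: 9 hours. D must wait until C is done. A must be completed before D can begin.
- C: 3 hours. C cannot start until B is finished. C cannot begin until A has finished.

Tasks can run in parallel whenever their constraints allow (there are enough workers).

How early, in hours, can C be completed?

19

A has no prerequisites, so it starts at hour 0 and finishes at hour 9.
After A (finishes hour 9), B can start at hour 9 and finishes at hour 16.
For C: B (finishes hour 16); A (finishes hour 9). Taking the maximum gives a start of hour 16, and it finishes at 16 + 3 = hour 19.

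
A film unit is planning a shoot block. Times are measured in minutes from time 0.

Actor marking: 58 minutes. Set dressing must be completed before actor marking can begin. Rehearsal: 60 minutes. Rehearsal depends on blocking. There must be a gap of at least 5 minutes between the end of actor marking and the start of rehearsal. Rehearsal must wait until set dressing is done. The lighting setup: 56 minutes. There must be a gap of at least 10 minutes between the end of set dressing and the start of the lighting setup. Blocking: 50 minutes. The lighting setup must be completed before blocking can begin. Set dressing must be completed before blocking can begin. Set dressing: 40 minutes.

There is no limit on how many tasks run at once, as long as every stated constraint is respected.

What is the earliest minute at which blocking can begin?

106

Set dressing can start immediately at minute 0; it finishes at minute 40.
After set dressing (finishes minute 40, plus 10-minute gap → minute 50), the lighting setup can start at minute 50 and finishes at minute 106.
Blocking waits on the lighting setup (finishes minute 106); set dressing (finishes minute 40). The latest of these is minute 106, which is the earliest blocking can start.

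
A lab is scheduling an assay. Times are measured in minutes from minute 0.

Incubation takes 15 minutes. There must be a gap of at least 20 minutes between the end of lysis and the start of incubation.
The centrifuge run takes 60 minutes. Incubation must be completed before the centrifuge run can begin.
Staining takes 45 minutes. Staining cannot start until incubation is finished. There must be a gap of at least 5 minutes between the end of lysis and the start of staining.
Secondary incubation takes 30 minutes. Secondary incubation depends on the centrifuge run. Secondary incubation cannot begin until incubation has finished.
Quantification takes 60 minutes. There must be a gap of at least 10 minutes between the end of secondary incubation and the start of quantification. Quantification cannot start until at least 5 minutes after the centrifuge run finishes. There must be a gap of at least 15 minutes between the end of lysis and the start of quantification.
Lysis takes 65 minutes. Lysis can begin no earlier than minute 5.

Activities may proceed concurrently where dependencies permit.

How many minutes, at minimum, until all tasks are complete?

265

After its own release at minute 5, lysis can start at minute 5 and finishes at minute 70.
After lysis (finishes minute 70, plus 20-minute gap → minute 90), incubation can start at minute 90 and finishes at minute 105.
For staining: incubation (finishes minute 105); lysis (finishes minute 70, plus 5-minute gap → minute 75). Taking the maximum gives a start of minute 105, and it finishes at 105 + 45 = minute 150.
The centrifuge run waits on incubation (finishes minute 105), so it starts at minute 105 and finishes at 105 + 60 = minute 165.
Secondary incubation has to wait for the centrifuge run (finishes minute 165); incubation (finishes minute 105). The latest of these is minute 165, so secondary incubation runs minute 165 to 165 + 30 = minute 195.
For quantification: secondary incubation (finishes minute 195, plus 10-minute gap → minute 205); the centrifuge run (finishes minute 165, plus 5-minute gap → minute 170); lysis (finishes minute 70, plus 15-minute gap → minute 85). Taking the maximum gives a start of minute 205, and it finishes at 205 + 60 = minute 265.
All tasks are finished once the last one completes. Finish times: Lysis at 70, Incubation at 105, The centrifuge run at 165, Staining at 150, Secondary incubation at 195, Quantification at 265. The latest is minute 265.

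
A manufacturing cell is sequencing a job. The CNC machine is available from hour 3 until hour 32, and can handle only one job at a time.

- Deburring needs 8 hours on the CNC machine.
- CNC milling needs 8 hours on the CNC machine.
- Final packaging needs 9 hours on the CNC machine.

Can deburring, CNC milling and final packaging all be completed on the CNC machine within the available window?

The CNC machine window is 32 − 3 = 29 hours.
Running back to back, the jobs need 8 + 8 + 9 = 25 hours on the CNC machine.
Since 25 ≤ 29, they fit within the window.

Yes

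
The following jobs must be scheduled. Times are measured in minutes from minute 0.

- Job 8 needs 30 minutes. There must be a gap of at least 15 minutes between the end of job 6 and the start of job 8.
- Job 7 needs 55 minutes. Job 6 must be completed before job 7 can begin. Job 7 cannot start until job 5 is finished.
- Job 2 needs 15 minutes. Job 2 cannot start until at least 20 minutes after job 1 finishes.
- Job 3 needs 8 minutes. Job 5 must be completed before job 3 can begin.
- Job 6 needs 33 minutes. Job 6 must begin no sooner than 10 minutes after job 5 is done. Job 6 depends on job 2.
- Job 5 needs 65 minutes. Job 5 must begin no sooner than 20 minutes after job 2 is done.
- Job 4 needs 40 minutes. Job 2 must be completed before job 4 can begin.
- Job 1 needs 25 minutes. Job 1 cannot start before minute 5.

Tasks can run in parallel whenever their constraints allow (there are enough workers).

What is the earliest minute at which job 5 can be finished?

After its own release at minute 5, job 1 can start at minute 5 and finishes at minute 30.
Job 2 cannot begin until job 1 (finishes minute 30, plus 20-minute gap → minute 50). It runs from minute 50 to 50 + 15 = minute 65.
After job 2 (finishes minute 65, plus 20-minute gap → minute 85), job 5 can start at minute 85 and finishes at minute 150.

150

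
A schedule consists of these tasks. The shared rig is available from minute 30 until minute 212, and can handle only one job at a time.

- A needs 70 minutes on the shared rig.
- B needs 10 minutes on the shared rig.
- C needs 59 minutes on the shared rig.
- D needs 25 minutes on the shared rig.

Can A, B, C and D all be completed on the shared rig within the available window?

Yes

The shared rig window is 212 − 30 = 182 minutes.
Running back to back, the jobs need 70 + 10 + 59 + 25 = 164 minutes on the shared rig.
Since 164 ≤ 182, they fit within the window.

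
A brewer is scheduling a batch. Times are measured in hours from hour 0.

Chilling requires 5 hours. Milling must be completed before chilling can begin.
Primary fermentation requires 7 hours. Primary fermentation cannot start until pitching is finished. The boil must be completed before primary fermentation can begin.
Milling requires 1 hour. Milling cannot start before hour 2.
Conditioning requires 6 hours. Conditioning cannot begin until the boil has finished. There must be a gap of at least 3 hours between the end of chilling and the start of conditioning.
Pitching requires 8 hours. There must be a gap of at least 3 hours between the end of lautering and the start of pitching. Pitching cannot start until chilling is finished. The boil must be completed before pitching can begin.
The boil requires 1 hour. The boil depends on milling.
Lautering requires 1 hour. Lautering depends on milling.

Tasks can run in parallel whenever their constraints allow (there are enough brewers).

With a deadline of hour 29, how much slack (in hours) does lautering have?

Milling waits on its own release at hour 2, so it starts at hour 2 and finishes at 2 + 1 = hour 3.
Lautering cannot begin until milling (finishes hour 3). It runs from hour 3 to 3 + 1 = hour 4.

Working backward from the deadline:
Primary fermentation must finish by hour 29; it takes 7 hours, so it must start by 29 − 7 = hour 22.
Pitching has to be done before primary fermentation (must start by hour 22). That means finishing by hour 22, i.e. starting by 22 − 8 = hour 14.
Lautering has to be done before pitching (must start by hour 14, minus 3-hour gap → hour 11). That means finishing by hour 11, i.e. starting by 11 − 1 = hour 10.
So lautering can start as early as hour 3 and as late as hour 10, giving 10 − 3 = 7 hours of slack.

7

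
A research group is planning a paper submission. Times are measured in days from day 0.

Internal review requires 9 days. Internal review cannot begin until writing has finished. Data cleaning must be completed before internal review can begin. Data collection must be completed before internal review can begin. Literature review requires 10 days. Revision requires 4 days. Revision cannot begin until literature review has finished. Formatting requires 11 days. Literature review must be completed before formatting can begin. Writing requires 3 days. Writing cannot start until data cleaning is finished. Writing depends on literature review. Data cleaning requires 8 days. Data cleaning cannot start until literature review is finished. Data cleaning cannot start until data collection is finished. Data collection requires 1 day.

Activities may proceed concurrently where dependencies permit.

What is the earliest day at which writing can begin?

Data collection has no prerequisites, so it starts at day 0 and finishes at day 1.
Nothing blocks literature review, so it runs from day 0 to day 10.
Data cleaning cannot start until literature review (finishes day 10); data collection (finishes day 1). The controlling bound is day 10, so data cleaning finishes at 10 + 8 = day 18.
Writing waits on data cleaning (finishes day 18); literature review (finishes day 10). The latest of these is day 18, which is the earliest writing can start.

18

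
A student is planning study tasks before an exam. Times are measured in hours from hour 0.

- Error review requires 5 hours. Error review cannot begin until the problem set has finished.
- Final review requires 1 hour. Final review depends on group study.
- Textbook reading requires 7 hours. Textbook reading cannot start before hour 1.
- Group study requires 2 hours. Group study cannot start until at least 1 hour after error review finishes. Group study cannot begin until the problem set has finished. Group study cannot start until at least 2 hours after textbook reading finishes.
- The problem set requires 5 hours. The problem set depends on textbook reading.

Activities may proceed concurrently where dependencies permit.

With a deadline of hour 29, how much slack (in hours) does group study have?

After its own release at hour 1, textbook reading can start at hour 1 and finishes at hour 8.
The problem set waits on textbook reading (finishes hour 8), so it starts at hour 8 and finishes at 8 + 5 = hour 13.
After the problem set (finishes hour 13), error review can start at hour 13 and finishes at hour 18.
Group study needs all of error review (finishes hour 18, plus 1-hour gap → hour 19); the problem set (finishes hour 13); textbook reading (finishes hour 8, plus 2-hour gap → hour 10). That puts its earliest start at hour 19; it finishes at 19 + 2 = hour 21.

Working backward from the deadline:
To finish by hour 29, final review (duration 1) must start no later than hour 28.
Group study has to be done before final review (must start by hour 28). That means finishing by hour 28, i.e. starting by 28 − 2 = hour 26.
So group study can start as early as hour 19 and as late as hour 26, giving 26 − 19 = 7 hours of slack.

7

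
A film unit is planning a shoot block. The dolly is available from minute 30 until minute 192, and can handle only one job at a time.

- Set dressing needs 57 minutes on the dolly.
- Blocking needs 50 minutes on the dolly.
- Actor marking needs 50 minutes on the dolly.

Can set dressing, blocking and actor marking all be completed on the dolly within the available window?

The dolly window is 192 − 30 = 162 minutes.
Running back to back, the jobs need 57 + 50 + 50 = 157 minutes on the dolly.
Since 157 ≤ 162, they fit within the window.

Yes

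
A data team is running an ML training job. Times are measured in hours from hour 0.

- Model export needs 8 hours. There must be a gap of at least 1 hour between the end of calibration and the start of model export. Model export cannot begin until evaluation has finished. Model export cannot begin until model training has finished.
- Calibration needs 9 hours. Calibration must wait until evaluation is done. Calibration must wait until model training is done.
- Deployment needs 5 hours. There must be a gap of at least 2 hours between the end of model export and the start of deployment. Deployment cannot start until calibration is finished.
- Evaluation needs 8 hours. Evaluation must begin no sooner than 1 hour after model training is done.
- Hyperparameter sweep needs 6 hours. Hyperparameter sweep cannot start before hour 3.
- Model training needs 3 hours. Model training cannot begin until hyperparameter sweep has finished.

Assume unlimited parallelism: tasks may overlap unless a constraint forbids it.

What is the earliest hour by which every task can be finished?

Hyperparameter sweep waits on its own release at hour 3, so it starts at hour 3 and finishes at 3 + 6 = hour 9.
After hyperparameter sweep (finishes hour 9), model training can start at hour 9 and finishes at hour 12.
Evaluation waits on model training (finishes hour 12, plus 1-hour gap → hour 13), so it starts at hour 13 and finishes at 13 + 8 = hour 21.
For calibration: evaluation (finishes hour 21); model training (finishes hour 12). Taking the maximum gives a start of hour 21, and it finishes at 21 + 9 = hour 30.
Model export has to wait for calibration (finishes hour 30, plus 1-hour gap → hour 31); evaluation (finishes hour 21); model training (finishes hour 12). The latest of these is hour 31, so model export runs hour 31 to 31 + 8 = hour 39.
Deployment needs all of model export (finishes hour 39, plus 2-hour gap → hour 41); calibration (finishes hour 30). That puts its earliest start at hour 41; it finishes at 41 + 5 = hour 46.
All tasks are finished once the last one completes. Finish times: Hyperparameter sweep at 9, Model training at 12, Evaluation at 21, Calibration at 30, Model export at 39, Deployment at 46. The latest is hour 46.

46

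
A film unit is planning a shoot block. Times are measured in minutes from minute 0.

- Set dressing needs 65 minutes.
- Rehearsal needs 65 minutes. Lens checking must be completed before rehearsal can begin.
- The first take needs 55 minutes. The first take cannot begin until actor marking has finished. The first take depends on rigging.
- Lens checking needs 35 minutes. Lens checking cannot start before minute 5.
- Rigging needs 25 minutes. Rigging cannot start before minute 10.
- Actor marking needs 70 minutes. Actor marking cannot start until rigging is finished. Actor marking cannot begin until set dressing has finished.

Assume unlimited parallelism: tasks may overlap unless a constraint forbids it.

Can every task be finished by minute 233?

Yes

Lens checking cannot begin until its own release at minute 5. It runs from minute 5 to 5 + 35 = minute 40.
Rehearsal cannot begin until lens checking (finishes minute 40). It runs from minute 40 to 40 + 65 = minute 105.
Set dressing has no prerequisites, so it starts at minute 0 and finishes at minute 65.
After its own release at minute 10, rigging can start at minute 10 and finishes at minute 35.
For actor marking: rigging (finishes minute 35); set dressing (finishes minute 65). Taking the maximum gives a start of minute 65, and it finishes at 65 + 70 = minute 135.
The first take needs all of actor marking (finishes minute 135); rigging (finishes minute 35). That puts its earliest start at minute 135; it finishes at 135 + 55 = minute 190.
Every task is finished by minute 190, which is no later than the deadline of 233, so the schedule is feasible.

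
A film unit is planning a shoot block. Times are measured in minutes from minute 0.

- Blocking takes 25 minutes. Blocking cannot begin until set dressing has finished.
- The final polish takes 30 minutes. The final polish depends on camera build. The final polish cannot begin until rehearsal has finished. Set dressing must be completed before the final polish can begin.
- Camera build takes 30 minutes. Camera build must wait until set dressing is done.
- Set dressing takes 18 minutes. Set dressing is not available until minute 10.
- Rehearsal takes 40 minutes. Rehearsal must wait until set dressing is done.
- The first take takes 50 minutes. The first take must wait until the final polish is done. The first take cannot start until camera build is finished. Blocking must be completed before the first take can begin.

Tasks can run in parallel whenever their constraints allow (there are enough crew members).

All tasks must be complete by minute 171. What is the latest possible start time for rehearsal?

51

The first take must finish by minute 171; it takes 50 minutes, so it must start by 171 − 50 = minute 121.
The final polish must finish before the first take (must start by minute 121). With a 30-minute duration, the final polish must start by 121 − 30 = minute 91.
Since the final polish (must start by minute 91) depends on it, rehearsal must finish by minute 91. Backing off its 40-minute duration gives a latest start of minute 51.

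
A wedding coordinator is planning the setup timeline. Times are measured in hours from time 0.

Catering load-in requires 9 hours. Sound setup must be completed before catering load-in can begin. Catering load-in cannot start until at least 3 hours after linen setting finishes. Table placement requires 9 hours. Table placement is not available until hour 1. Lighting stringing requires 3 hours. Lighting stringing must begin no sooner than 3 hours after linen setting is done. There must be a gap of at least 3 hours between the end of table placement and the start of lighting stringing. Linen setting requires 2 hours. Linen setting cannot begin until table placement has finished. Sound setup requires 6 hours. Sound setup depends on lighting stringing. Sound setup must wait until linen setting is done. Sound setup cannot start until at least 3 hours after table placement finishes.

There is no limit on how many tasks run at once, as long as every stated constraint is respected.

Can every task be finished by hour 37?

After its own release at hour 1, table placement can start at hour 1 and finishes at hour 10.
After table placement (finishes hour 10), linen setting can start at hour 10 and finishes at hour 12.
Lighting stringing has to wait for linen setting (finishes hour 12, plus 3-hour gap → hour 15); table placement (finishes hour 10, plus 3-hour gap → hour 13). The latest of these is hour 15, so lighting stringing runs hour 15 to 15 + 3 = hour 18.
Sound setup cannot start until lighting stringing (finishes hour 18); linen setting (finishes hour 12); table placement (finishes hour 10, plus 3-hour gap → hour 13). The controlling bound is hour 18, so sound setup finishes at 18 + 6 = hour 24.
Catering load-in needs all of sound setup (finishes hour 24); linen setting (finishes hour 12, plus 3-hour gap → hour 15). That puts its earliest start at hour 24; it finishes at 24 + 9 = hour 33.
Every task is finished by hour 33, which is no later than the deadline of 37, so the schedule is feasible.

Yes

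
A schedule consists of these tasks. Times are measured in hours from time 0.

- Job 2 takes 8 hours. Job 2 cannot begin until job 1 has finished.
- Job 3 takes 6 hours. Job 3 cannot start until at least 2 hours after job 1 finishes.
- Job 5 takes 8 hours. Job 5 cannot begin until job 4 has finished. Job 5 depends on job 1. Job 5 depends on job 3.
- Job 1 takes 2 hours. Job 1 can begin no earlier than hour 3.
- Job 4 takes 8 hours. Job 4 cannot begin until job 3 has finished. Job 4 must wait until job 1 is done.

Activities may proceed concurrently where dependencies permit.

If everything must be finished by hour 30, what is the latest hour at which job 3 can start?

8

To finish by hour 30, job 5 (duration 8) must start no later than hour 22.
Job 4 must finish before job 5 (must start by hour 22). With an 8-hour duration, job 4 must start by 22 − 8 = hour 14.
For job 3: job 4 (must start by hour 14); job 5 (must start by hour 22). The most restrictive is hour 14; with a 6-hour duration, job 3 must start by hour 8.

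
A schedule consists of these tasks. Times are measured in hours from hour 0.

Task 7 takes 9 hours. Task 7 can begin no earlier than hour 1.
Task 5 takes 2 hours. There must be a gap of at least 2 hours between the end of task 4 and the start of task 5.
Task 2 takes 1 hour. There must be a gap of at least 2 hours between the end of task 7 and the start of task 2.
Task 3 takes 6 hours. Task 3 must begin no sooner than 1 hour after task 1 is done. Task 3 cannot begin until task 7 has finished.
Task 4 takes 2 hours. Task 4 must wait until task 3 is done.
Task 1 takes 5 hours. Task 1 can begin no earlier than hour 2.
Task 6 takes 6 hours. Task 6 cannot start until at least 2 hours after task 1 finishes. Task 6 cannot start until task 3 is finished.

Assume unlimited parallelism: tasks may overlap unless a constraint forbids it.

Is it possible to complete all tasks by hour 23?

Yes

Task 7 cannot begin until its own release at hour 1. It runs from hour 1 to 1 + 9 = hour 10.
Task 2 waits on task 7 (finishes hour 10, plus 2-hour gap → hour 12), so it starts at hour 12 and finishes at 12 + 1 = hour 13.
Task 1 cannot begin until its own release at hour 2. It runs from hour 2 to 2 + 5 = hour 7.
Task 3 needs all of task 1 (finishes hour 7, plus 1-hour gap → hour 8); task 7 (finishes hour 10). That puts its earliest start at hour 10; it finishes at 10 + 6 = hour 16.
Task 6 needs all of task 1 (finishes hour 7, plus 2-hour gap → hour 9); task 3 (finishes hour 16). That puts its earliest start at hour 16; it finishes at 16 + 6 = hour 22.
Task 4 cannot begin until task 3 (finishes hour 16). It runs from hour 16 to 16 + 2 = hour 18.
Task 5 cannot begin until task 4 (finishes hour 18, plus 2-hour gap → hour 20). It runs from hour 20 to 20 + 2 = hour 22.
Every task is finished by hour 22, which is no later than the deadline of 23, so the schedule is feasible.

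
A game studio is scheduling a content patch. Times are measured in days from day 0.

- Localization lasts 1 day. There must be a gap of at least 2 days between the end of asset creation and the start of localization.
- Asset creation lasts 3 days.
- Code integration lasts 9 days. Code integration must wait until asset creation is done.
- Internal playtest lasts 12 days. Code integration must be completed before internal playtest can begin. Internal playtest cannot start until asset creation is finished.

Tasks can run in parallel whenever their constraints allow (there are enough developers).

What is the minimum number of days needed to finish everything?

Asset creation has no prerequisites, so it starts at day 0 and finishes at day 3.
After asset creation (finishes day 3, plus 2-day gap → day 5), localization can start at day 5 and finishes at day 6.
Code integration waits on asset creation (finishes day 3), so it starts at day 3 and finishes at 3 + 9 = day 12.
For internal playtest: code integration (finishes day 12); asset creation (finishes day 3). Taking the maximum gives a start of day 12, and it finishes at 12 + 12 = day 24.
All tasks are finished once the last one completes. Finish times: Asset creation at 3, Code integration at 12, Internal playtest at 24, Localization at 6. The latest is day 24.

24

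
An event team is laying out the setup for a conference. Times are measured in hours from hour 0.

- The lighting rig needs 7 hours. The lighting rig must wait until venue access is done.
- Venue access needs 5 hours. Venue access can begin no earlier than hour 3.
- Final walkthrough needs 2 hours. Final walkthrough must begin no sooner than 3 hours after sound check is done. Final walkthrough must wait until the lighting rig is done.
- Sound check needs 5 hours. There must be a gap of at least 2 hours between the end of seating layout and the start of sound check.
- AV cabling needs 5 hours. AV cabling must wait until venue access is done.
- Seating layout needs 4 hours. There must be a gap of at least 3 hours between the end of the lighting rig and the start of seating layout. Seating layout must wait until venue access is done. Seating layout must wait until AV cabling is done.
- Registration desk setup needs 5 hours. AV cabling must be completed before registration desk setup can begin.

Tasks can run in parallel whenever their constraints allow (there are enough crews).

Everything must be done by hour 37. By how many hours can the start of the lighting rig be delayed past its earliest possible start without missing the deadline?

After its own release at hour 3, venue access can start at hour 3 and finishes at hour 8.
After venue access (finishes hour 8), the lighting rig can start at hour 8 and finishes at hour 15.

Working backward from the deadline:
Final walkthrough must finish by hour 37; it takes 2 hours, so it must start by 37 − 2 = hour 35.
Sound check feeds into final walkthrough (must start by hour 35, minus 3-hour gap → hour 32); so sound check must finish by hour 32 and therefore start by hour 27.
Since sound check (must start by hour 27, minus 2-hour gap → hour 25) depends on it, seating layout must finish by hour 25. Backing off its 4-hour duration gives a latest start of hour 21.
The lighting rig feeds seating layout (must start by hour 21, minus 3-hour gap → hour 18); final walkthrough (must start by hour 35). Taking the minimum, the lighting rig must finish by hour 18 and start by 18 − 7 = hour 11.
So the lighting rig can start as early as hour 8 and as late as hour 11, giving 11 − 8 = 3 hours of slack.

3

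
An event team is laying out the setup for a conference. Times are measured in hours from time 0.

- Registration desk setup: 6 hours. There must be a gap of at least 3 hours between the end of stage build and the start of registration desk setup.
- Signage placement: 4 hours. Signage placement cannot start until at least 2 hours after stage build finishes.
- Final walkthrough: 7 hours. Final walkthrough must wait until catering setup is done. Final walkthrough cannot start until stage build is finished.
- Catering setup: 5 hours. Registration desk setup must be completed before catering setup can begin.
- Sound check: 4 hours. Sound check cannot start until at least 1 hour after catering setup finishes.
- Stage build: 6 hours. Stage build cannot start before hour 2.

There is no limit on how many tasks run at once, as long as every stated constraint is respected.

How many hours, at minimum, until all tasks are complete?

After its own release at hour 2, stage build can start at hour 2 and finishes at hour 8.
Signage placement waits on stage build (finishes hour 8, plus 2-hour gap → hour 10), so it starts at hour 10 and finishes at 10 + 4 = hour 14.
Registration desk setup cannot begin until stage build (finishes hour 8, plus 3-hour gap → hour 11). It runs from hour 11 to 11 + 6 = hour 17.
Catering setup cannot begin until registration desk setup (finishes hour 17). It runs from hour 17 to 17 + 5 = hour 22.
Final walkthrough has to wait for catering setup (finishes hour 22); stage build (finishes hour 8). The latest of these is hour 22, so final walkthrough runs hour 22 to 22 + 7 = hour 29.
Sound check cannot begin until catering setup (finishes hour 22, plus 1-hour gap → hour 23). It runs from hour 23 to 23 + 4 = hour 27.
All tasks are finished once the last one completes. Finish times: Stage build at 8, Registration desk setup at 17, Signage placement at 14, Catering setup at 22, Sound check at 27, Final walkthrough at 29. The latest is hour 29.

29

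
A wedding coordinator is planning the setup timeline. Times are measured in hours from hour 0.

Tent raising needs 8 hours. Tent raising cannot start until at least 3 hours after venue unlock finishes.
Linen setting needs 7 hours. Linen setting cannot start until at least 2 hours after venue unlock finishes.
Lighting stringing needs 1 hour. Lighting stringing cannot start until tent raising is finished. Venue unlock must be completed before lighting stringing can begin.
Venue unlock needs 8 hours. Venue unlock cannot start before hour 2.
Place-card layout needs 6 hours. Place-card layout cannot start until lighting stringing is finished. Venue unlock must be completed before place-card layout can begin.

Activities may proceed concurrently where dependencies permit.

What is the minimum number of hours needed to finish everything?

After its own release at hour 2, venue unlock can start at hour 2 and finishes at hour 10.
Linen setting cannot begin until venue unlock (finishes hour 10, plus 2-hour gap → hour 12). It runs from hour 12 to 12 + 7 = hour 19.
Tent raising cannot begin until venue unlock (finishes hour 10, plus 3-hour gap → hour 13). It runs from hour 13 to 13 + 8 = hour 21.
Lighting stringing cannot start until tent raising (finishes hour 21); venue unlock (finishes hour 10). The controlling bound is hour 21, so lighting stringing finishes at 21 + 1 = hour 22.
Place-card layout has to wait for lighting stringing (finishes hour 22); venue unlock (finishes hour 10). The latest of these is hour 22, so place-card layout runs hour 22 to 22 + 6 = hour 28.
All tasks are finished once the last one completes. Finish times: Venue unlock at 10, Tent raising at 21, Linen setting at 19, Lighting stringing at 22, Place-card layout at 28. The latest is hour 28.

28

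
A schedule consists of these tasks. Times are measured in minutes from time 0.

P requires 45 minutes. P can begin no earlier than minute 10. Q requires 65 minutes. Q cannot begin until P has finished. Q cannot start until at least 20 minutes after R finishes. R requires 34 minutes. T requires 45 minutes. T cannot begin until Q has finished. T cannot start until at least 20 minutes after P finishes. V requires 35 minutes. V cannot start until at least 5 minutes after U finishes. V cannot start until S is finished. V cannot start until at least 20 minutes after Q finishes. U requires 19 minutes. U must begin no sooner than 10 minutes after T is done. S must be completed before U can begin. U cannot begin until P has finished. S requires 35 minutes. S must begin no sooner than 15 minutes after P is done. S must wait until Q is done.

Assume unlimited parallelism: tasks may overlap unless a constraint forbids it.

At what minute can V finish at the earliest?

R can start immediately at minute 0; it finishes at minute 34.
After its own release at minute 10, P can start at minute 10 and finishes at minute 55.
Q has to wait for P (finishes minute 55); R (finishes minute 34, plus 20-minute gap → minute 54). The latest of these is minute 55, so Q runs minute 55 to 55 + 65 = minute 120.
T has to wait for Q (finishes minute 120); P (finishes minute 55, plus 20-minute gap → minute 75). The latest of these is minute 120, so T runs minute 120 to 120 + 45 = minute 165.
S has to wait for P (finishes minute 55, plus 15-minute gap → minute 70); Q (finishes minute 120). The latest of these is minute 120, so S runs minute 120 to 120 + 35 = minute 155.
U needs all of T (finishes minute 165, plus 10-minute gap → minute 175); S (finishes minute 155); P (finishes minute 55). That puts its earliest start at minute 175; it finishes at 175 + 19 = minute 194.
For V: U (finishes minute 194, plus 5-minute gap → minute 199); S (finishes minute 155); Q (finishes minute 120, plus 20-minute gap → minute 140). Taking the maximum gives a start of minute 199, and it finishes at 199 + 35 = minute 234.

234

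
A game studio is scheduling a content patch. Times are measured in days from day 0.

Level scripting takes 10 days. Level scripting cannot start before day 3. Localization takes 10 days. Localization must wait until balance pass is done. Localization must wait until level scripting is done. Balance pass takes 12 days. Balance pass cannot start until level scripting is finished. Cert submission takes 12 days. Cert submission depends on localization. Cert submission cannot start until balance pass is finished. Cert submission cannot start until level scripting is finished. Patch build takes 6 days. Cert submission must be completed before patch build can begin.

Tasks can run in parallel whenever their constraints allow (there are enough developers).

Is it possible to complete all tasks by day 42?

After its own release at day 3, level scripting can start at day 3 and finishes at day 13.
After level scripting (finishes day 13), balance pass can start at day 13 and finishes at day 25.
For localization: balance pass (finishes day 25); level scripting (finishes day 13). Taking the maximum gives a start of day 25, and it finishes at 25 + 10 = day 35.
Cert submission cannot start until localization (finishes day 35); balance pass (finishes day 25); level scripting (finishes day 13). The controlling bound is day 35, so cert submission finishes at 35 + 12 = day 47.
After cert submission (finishes day 47), patch build can start at day 47 and finishes at day 53.
The earliest everything can be done is day 53, which is after the deadline of 42, so it is not possible.

No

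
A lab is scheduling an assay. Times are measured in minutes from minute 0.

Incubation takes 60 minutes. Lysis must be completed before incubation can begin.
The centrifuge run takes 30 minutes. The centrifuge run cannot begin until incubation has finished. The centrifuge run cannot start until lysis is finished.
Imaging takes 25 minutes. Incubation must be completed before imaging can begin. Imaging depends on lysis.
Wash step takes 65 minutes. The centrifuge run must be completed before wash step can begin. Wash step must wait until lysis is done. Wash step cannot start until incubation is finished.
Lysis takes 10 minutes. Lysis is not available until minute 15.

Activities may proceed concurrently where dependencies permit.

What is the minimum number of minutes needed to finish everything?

After its own release at minute 15, lysis can start at minute 15 and finishes at minute 25.
Incubation cannot begin until lysis (finishes minute 25). It runs from minute 25 to 25 + 60 = minute 85.
Imaging needs all of incubation (finishes minute 85); lysis (finishes minute 25). That puts its earliest start at minute 85; it finishes at 85 + 25 = minute 110.
The centrifuge run needs all of incubation (finishes minute 85); lysis (finishes minute 25). That puts its earliest start at minute 85; it finishes at 85 + 30 = minute 115.
For wash step: the centrifuge run (finishes minute 115); lysis (finishes minute 25); incubation (finishes minute 85). Taking the maximum gives a start of minute 115, and it finishes at 115 + 65 = minute 180.
All tasks are finished once the last one completes. Finish times: Lysis at 25, Incubation at 85, The centrifuge run at 115, Wash step at 180, Imaging at 110. The latest is minute 180.

180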